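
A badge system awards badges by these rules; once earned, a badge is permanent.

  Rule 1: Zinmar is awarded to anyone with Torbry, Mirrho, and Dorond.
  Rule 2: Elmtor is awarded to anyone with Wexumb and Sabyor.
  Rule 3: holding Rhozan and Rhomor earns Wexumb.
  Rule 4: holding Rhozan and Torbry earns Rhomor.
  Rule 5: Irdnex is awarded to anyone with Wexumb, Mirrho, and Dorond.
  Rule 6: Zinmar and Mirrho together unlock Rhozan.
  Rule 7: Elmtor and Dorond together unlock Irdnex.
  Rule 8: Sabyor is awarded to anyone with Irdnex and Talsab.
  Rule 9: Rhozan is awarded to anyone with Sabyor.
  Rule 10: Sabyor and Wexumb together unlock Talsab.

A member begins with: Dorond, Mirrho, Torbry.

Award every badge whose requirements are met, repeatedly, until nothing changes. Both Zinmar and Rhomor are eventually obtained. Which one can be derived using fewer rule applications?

Zinmar: With Torbry, Mirrho, and Dorond, Zinmar is earned (Rule 1). [1 rule application]
Rhomor: With Torbry, Mirrho, and Dorond, Zinmar is earned (Rule 1). With Zinmar and Mirrho, Rhozan is earned (Rule 6). With Rhozan and Torbry, Rhomor is earned (Rule 4). [3 rule applications]
Zinmar needs fewer.

Zinmar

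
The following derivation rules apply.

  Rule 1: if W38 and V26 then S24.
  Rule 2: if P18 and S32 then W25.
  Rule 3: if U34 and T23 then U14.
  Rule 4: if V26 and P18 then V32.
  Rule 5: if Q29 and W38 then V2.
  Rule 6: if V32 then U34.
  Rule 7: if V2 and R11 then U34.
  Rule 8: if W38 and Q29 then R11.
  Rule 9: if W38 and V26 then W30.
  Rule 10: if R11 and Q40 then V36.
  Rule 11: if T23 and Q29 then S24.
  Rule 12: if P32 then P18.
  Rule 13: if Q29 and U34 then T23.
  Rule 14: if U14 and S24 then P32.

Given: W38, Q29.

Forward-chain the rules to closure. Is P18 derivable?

W38 and Q29 hold, so R11 follows (Rule 8).
Q29 and W38 hold, so V2 follows (Rule 5).
From V2 and R11, Rule 7 gives U34.
From Q29 and U34, Rule 13 gives T23.
T23 and Q29 hold, so S24 follows (Rule 11).
From U34 and T23, Rule 3 gives U14.
From U14 and S24, Rule 14 gives P32.
P32 holds, so P18 follows (Rule 12).

Yes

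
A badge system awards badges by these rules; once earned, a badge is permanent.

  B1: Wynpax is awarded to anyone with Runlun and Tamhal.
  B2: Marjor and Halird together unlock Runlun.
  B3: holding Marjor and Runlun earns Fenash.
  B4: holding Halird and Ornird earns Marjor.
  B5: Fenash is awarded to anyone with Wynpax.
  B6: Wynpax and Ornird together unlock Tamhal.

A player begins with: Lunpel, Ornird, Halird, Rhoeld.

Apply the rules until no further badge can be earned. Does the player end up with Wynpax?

No

Wynpax would need Runlun and Tamhal (B1), but Tamhal is never earned.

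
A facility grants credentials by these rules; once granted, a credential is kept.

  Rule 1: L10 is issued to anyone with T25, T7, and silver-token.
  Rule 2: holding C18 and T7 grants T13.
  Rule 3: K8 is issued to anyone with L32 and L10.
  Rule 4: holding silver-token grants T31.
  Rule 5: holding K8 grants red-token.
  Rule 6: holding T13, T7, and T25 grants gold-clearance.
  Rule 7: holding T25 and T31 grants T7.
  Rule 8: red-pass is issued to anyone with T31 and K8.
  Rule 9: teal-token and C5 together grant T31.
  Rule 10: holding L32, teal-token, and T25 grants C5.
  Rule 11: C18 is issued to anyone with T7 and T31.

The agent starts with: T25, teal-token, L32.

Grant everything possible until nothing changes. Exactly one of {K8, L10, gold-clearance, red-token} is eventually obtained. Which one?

gold-clearance

Holding L32, teal-token, and T25 grants C5 (Rule 10).
Holding teal-token and C5 grants T31 (Rule 9).
Holding T25 and T31 grants T7 (Rule 7).
Holding T7 and T31 grants C18 (Rule 11).
Holding C18 and T7 grants T13 (Rule 2).
Holding T13, T7, and T25 grants gold-clearance (Rule 6).
red-token would need K8 (Rule 5), but K8 is never granted. K8 would need L32 and L10 (Rule 3), but L10 is never granted. L10 would need T25, T7, and silver-token (Rule 1), but silver-token is never granted.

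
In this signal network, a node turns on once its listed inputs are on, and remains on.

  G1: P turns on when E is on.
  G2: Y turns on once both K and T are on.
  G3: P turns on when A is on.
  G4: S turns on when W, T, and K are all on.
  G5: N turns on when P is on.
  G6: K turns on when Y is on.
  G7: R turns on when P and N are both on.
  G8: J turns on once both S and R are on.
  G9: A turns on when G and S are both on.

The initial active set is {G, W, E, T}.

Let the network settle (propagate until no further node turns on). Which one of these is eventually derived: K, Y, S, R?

E is on, so P turns on (G1).
P is on, so N turns on (G5).
G7: P and N on → R on.
S would need W, T, and K (G4), but K never turns on. K would need Y (G6), but Y never turns on. Y would need K and T (G2), but K never turns on.

R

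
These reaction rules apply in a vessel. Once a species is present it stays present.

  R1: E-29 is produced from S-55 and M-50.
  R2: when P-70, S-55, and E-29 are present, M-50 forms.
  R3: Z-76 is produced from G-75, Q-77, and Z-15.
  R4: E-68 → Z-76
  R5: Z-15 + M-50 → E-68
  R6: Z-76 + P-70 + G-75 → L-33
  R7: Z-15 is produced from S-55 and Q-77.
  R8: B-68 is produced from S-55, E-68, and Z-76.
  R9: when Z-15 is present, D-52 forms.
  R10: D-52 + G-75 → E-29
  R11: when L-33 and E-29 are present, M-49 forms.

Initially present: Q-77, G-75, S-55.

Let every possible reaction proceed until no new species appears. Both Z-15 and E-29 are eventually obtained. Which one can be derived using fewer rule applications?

Z-15

Z-15: S-55 and Q-77 present → Z-15 forms (R7). [1 rule application]
E-29: S-55 and Q-77 present → Z-15 forms (R7). Z-15 present → D-52 forms (R9). D-52 and G-75 present → E-29 forms (R10). [3 rule applications]
Z-15 needs fewer.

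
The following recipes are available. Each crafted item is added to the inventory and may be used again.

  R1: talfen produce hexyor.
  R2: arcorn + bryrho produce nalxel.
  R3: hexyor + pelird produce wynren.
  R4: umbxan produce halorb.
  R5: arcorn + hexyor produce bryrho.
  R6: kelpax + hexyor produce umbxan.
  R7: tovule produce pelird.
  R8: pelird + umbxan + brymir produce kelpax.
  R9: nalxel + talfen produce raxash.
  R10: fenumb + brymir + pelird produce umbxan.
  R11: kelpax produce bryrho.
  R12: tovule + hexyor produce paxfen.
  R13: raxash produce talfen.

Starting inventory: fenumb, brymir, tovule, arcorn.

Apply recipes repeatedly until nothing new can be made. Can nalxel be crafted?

Yes

tovule → pelird (R7).
Using R10, fenumb, brymir, and pelird make umbxan.
Using R8, pelird, umbxan, and brymir make kelpax.
kelpax → bryrho (R11).
Using R2, arcorn and bryrho make nalxel.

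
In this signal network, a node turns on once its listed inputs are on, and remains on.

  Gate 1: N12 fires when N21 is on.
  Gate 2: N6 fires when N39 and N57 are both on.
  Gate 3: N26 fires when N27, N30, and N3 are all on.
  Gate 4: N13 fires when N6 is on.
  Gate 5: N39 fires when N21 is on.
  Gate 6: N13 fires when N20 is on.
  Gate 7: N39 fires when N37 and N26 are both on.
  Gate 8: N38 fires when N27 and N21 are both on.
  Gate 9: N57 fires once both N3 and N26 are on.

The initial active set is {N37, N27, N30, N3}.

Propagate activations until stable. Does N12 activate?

N12 would need N21 (Gate 1), but N21 never turns on.

No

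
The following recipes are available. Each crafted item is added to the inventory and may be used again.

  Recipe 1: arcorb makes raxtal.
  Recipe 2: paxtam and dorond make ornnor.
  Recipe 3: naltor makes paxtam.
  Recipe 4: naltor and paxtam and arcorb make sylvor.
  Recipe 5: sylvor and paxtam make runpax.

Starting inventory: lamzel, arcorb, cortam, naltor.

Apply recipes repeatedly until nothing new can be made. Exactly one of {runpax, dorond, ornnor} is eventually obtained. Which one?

naltor → paxtam (Recipe 3).
Using Recipe 4, naltor, paxtam, and arcorb make sylvor.
sylvor and paxtam → runpax (Recipe 5).
No rule produces dorond, and it is not given. ornnor would need paxtam and dorond (Recipe 2), but dorond is never obtained.

runpax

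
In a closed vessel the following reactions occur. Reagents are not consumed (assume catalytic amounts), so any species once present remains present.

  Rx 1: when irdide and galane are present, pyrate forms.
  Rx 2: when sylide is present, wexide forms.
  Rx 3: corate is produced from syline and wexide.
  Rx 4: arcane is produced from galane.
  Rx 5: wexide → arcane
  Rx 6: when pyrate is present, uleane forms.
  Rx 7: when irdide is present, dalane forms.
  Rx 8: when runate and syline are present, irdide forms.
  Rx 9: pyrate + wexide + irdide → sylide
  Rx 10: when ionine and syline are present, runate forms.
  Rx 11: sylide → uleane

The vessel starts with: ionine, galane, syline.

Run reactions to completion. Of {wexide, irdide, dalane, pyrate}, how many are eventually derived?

3

ionine and syline present → runate forms (Rx 10).
runate and syline present → irdide forms (Rx 8).
irdide and galane present → pyrate forms (Rx 1).
irdide present → dalane forms (Rx 7).
wexide would need sylide (Rx 2), but sylide never forms.
irdide: reached.
dalane: reached.
pyrate: reached.
Reached: irdide, dalane, and pyrate — 3 of the 4.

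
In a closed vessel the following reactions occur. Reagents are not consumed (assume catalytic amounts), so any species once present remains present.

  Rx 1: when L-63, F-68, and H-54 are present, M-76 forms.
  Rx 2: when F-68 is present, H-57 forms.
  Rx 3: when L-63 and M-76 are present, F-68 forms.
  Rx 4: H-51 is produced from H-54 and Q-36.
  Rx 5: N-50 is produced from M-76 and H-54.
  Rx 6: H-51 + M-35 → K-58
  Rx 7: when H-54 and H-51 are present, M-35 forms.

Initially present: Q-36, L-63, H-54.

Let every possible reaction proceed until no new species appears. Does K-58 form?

H-54 and Q-36 present → H-51 forms (Rx 4).
H-54 and H-51 present → M-35 forms (Rx 7).
H-51 and M-35 present → K-58 forms (Rx 6).

Yes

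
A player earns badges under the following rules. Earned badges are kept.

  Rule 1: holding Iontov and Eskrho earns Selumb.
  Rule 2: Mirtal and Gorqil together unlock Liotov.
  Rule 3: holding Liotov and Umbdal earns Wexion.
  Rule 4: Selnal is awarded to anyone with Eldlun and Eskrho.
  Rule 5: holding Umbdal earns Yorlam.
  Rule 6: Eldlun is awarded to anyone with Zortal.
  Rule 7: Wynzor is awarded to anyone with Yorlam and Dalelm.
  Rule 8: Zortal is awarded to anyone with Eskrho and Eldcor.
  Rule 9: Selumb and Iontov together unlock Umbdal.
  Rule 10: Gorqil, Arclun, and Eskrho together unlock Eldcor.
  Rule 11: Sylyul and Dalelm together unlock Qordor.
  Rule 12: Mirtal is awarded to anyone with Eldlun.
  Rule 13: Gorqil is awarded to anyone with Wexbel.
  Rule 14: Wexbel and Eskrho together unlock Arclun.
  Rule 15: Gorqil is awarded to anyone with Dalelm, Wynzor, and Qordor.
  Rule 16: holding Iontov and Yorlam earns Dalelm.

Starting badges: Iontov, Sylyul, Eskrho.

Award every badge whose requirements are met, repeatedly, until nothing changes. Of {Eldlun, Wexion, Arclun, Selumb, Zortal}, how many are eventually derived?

With Iontov and Eskrho, Selumb is earned (Rule 1).
Eldlun would need Zortal (Rule 6), but Zortal is never earned.
Wexion would need Liotov and Umbdal (Rule 3), but Liotov is never earned.
Arclun would need Wexbel and Eskrho (Rule 14), but Wexbel is never earned.
Selumb: reached.
Zortal would need Eskrho and Eldcor (Rule 8), but Eldcor is never earned.
Reached: Selumb — 1 of the 5.

1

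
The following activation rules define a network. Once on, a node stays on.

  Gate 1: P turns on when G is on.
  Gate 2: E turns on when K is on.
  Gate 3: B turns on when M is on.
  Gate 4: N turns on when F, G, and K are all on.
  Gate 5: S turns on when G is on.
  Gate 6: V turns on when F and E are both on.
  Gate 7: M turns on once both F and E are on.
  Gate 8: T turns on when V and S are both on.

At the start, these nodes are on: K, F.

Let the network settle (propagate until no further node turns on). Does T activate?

T would need V and S (Gate 8), but S never turns on.

No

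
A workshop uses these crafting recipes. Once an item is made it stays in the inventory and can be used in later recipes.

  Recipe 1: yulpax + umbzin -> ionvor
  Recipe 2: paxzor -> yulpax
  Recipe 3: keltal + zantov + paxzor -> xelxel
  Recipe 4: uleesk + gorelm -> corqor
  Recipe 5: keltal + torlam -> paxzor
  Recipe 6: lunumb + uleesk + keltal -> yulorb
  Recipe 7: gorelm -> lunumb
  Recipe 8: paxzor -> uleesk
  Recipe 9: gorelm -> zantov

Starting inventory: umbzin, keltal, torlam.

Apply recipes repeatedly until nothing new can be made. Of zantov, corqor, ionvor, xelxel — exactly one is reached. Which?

Using Recipe 5, keltal and torlam make paxzor.
paxzor -> yulpax (Recipe 2).
Using Recipe 1, yulpax and umbzin make ionvor.
xelxel would need keltal, zantov, and paxzor (Recipe 3), but zantov is never obtained. zantov would need gorelm (Recipe 9), but gorelm is never obtained. corqor would need uleesk and gorelm (Recipe 4), but gorelm is never obtained.

ionvor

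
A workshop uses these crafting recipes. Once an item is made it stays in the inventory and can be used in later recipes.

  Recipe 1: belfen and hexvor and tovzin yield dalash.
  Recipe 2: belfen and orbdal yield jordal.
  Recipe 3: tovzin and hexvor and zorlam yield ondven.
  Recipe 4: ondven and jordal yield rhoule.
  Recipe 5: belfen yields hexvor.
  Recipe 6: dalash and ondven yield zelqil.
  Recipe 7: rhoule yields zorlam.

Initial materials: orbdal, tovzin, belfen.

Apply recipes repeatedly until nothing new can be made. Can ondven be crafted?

No

ondven would need tovzin, hexvor, and zorlam (Recipe 3), but zorlam is never obtained.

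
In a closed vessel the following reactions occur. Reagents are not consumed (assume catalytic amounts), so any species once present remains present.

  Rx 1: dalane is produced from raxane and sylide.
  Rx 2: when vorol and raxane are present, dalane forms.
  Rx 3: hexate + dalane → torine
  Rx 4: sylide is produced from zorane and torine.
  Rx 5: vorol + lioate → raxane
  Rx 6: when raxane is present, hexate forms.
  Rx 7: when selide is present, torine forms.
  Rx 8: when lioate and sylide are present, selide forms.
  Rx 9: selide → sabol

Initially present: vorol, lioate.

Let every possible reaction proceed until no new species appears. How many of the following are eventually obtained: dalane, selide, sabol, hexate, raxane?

vorol and lioate present → raxane forms (Rx 5).
vorol and raxane present → dalane forms (Rx 2).
raxane present → hexate forms (Rx 6).
dalane: reached.
selide would need lioate and sylide (Rx 8), but sylide never forms.
sabol would need selide (Rx 9), but selide never forms.
hexate: reached.
raxane: reached.
Reached: dalane, hexate, and raxane — 3 of the 5.

3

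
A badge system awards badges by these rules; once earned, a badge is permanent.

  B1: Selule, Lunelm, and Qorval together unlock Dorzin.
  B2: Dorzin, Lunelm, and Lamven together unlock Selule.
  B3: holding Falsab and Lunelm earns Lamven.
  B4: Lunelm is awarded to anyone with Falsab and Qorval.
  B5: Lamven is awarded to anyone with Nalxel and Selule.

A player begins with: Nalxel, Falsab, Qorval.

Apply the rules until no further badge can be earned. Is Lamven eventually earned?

Yes

With Falsab and Qorval, Lunelm is earned (B4).
With Falsab and Lunelm, Lamven is earned (B3).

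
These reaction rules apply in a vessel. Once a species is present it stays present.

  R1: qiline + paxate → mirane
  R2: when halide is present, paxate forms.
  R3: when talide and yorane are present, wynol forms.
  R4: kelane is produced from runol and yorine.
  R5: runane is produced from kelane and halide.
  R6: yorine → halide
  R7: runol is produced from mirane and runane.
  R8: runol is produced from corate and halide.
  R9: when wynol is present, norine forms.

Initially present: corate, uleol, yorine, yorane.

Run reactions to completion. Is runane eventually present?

yorine present → halide forms (R6).
corate and halide present → runol forms (R8).
runol and yorine present → kelane forms (R4).
kelane and halide present → runane forms (R5).

Yes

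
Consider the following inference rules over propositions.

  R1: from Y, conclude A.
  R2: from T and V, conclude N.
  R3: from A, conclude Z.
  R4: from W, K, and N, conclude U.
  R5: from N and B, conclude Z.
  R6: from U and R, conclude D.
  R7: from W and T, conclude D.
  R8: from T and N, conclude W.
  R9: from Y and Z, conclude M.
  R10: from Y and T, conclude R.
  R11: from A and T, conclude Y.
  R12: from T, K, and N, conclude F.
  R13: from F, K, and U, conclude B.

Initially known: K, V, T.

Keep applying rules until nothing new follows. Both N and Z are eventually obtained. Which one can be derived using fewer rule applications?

N: From T and V, R2 gives N. [1 rule application]
Z: From T and V, R2 gives N. T and N hold, so W follows (R8). From T, K, and N, R12 gives F. W, K, and N hold, so U follows (R4). From F, K, and U, R13 gives B. From N and B, R5 gives Z. [6 rule applications]
N needs fewer.

N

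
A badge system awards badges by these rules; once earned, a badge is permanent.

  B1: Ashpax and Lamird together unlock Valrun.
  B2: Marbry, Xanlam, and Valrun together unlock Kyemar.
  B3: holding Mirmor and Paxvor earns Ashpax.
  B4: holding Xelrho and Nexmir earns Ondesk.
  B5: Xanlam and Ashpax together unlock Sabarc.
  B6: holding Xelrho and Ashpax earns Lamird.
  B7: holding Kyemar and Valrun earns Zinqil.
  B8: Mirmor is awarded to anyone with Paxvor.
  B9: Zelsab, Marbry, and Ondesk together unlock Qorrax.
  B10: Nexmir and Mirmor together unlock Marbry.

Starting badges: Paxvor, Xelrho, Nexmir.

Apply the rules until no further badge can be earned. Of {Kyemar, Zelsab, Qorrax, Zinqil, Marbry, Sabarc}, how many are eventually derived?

1

With Paxvor, Mirmor is earned (B8).
With Nexmir and Mirmor, Marbry is earned (B10).
Kyemar would need Marbry, Xanlam, and Valrun (B2), but Xanlam is never earned.
No rule produces Zelsab, and it is not given.
Qorrax would need Zelsab, Marbry, and Ondesk (B9), but Zelsab is never earned.
Zinqil would need Kyemar and Valrun (B7), but Kyemar is never earned.
Marbry: reached.
Sabarc would need Xanlam and Ashpax (B5), but Xanlam is never earned.
Reached: Marbry — 1 of the 6.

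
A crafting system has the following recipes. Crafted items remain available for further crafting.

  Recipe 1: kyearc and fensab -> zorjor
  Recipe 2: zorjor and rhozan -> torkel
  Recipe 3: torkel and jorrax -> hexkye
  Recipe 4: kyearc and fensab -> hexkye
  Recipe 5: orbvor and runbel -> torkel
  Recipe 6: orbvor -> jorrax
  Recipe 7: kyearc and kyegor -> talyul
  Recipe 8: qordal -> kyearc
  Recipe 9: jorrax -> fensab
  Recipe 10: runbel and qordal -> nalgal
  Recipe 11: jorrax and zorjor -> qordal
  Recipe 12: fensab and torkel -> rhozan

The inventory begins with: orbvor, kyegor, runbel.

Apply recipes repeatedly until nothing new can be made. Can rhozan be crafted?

Yes

Using Recipe 5, orbvor and runbel make torkel.
Using Recipe 6, orbvor makes jorrax.
jorrax -> fensab (Recipe 9).
fensab and torkel -> rhozan (Recipe 12).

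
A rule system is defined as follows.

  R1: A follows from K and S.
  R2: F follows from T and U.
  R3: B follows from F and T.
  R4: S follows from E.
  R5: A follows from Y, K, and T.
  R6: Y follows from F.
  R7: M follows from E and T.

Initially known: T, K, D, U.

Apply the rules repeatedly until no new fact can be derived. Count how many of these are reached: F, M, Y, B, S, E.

3

T and U hold, so F follows (R2).
From F and T, R3 gives B.
From F, R6 gives Y.
F: reached.
M would need E and T (R7), but E is never established.
Y: reached.
B: reached.
S would need E (R4), but E is never established.
No rule produces E, and it is not given.
Reached: F, Y, and B — 3 of the 6.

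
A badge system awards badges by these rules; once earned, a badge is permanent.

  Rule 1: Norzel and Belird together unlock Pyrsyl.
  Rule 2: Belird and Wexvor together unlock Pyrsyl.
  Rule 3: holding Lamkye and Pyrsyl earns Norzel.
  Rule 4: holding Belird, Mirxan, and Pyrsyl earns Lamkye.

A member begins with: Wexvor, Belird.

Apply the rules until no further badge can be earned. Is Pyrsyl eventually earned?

Yes

With Belird and Wexvor, Pyrsyl is earned (Rule 2).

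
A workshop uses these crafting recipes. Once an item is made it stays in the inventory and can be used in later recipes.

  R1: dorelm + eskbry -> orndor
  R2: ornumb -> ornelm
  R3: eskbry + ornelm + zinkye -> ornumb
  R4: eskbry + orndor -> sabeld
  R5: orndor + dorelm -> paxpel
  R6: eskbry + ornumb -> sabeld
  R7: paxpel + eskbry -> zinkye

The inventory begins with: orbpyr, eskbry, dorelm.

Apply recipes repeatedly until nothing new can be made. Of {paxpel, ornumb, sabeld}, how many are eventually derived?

2

Using R1, dorelm and eskbry make orndor.
eskbry + orndor -> sabeld (R4).
orndor + dorelm -> paxpel (R5).
paxpel: reached.
ornumb would need eskbry, ornelm, and zinkye (R3), but ornelm is never obtained.
sabeld: reached.
Reached: paxpel and sabeld — 2 of the 3.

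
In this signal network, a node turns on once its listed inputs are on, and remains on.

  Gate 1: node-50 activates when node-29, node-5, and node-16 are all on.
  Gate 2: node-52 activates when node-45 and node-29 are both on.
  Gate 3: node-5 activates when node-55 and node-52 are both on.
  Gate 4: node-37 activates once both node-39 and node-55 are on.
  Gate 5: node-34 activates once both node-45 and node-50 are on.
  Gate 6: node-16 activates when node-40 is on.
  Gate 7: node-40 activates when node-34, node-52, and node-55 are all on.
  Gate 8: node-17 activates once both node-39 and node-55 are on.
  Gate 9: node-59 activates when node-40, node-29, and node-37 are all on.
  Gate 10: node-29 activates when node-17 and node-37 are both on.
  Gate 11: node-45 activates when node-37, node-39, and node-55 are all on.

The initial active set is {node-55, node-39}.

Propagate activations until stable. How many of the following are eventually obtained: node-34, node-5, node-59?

Gate 4: node-39 and node-55 on → node-37 on.
node-39 and node-55 are on, so node-17 activates (Gate 8).
Gate 11: node-37, node-39, and node-55 on → node-45 on.
node-17 and node-37 are on, so node-29 activates (Gate 10).
node-45 and node-29 are on, so node-52 activates (Gate 2).
node-55 and node-52 are on, so node-5 activates (Gate 3).
node-34 would need node-45 and node-50 (Gate 5), but node-50 never turns on.
node-5: reached.
node-59 would need node-40, node-29, and node-37 (Gate 9), but node-40 never turns on.
Reached: node-5 — 1 of the 3.

1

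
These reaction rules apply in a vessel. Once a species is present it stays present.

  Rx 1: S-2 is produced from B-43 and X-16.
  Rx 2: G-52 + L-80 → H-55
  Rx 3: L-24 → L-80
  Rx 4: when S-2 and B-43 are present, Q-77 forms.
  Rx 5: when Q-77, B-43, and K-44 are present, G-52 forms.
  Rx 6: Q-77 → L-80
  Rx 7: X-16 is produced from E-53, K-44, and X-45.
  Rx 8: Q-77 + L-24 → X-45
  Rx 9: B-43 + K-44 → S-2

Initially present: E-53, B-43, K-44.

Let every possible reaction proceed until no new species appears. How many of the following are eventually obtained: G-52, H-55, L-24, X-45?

B-43 and K-44 present → S-2 forms (Rx 9).
S-2 and B-43 present → Q-77 forms (Rx 4).
Q-77, B-43, and K-44 present → G-52 forms (Rx 5).
Q-77 present → L-80 forms (Rx 6).
G-52 and L-80 present → H-55 forms (Rx 2).
G-52: reached.
H-55: reached.
No rule produces L-24, and it is not given.
X-45 would need Q-77 and L-24 (Rx 8), but L-24 never forms.
Reached: G-52 and H-55 — 2 of the 4.

2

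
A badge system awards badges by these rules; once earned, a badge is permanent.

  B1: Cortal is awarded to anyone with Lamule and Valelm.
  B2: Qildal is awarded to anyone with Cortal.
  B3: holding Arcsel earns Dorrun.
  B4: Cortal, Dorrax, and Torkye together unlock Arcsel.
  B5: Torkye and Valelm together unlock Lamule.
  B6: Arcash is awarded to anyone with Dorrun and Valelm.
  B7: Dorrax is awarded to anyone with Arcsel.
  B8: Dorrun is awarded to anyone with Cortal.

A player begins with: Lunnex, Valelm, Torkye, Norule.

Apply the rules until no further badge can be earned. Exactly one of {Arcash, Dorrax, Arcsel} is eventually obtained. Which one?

Arcash

With Torkye and Valelm, Lamule is earned (B5).
With Lamule and Valelm, Cortal is earned (B1).
With Cortal, Dorrun is earned (B8).
With Dorrun and Valelm, Arcash is earned (B6).
Arcsel would need Cortal, Dorrax, and Torkye (B4), but Dorrax is never earned. Dorrax would need Arcsel (B7), but Arcsel is never earned.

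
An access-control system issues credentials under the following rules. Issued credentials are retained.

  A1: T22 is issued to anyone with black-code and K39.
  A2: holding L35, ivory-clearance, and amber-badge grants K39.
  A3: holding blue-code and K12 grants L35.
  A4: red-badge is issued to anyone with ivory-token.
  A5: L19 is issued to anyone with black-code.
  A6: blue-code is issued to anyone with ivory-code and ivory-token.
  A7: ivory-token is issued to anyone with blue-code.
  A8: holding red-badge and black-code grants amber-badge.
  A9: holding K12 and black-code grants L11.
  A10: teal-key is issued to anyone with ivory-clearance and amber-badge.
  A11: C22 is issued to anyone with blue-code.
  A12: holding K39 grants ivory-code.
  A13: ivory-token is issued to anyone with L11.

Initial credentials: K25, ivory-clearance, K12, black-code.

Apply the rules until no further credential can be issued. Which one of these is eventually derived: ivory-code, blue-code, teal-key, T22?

teal-key

Holding K12 and black-code grants L11 (A9).
Holding L11 grants ivory-token (A13).
Holding ivory-token grants red-badge (A4).
Holding red-badge and black-code grants amber-badge (A8).
Holding ivory-clearance and amber-badge grants teal-key (A10).
blue-code would need ivory-code and ivory-token (A6), but ivory-code is never granted. T22 would need black-code and K39 (A1), but K39 is never granted. ivory-code would need K39 (A12), but K39 is never granted.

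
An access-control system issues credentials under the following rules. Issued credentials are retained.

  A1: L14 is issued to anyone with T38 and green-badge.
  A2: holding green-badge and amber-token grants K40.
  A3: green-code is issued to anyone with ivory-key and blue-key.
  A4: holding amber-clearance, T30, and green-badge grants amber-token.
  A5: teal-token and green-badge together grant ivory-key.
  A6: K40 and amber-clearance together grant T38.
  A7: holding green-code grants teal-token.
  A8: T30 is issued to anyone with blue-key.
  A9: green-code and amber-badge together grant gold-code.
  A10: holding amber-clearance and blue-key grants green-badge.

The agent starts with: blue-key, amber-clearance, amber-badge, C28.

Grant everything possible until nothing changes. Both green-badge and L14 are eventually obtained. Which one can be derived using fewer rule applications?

green-badge

green-badge: Holding amber-clearance and blue-key grants green-badge (A10). [1 rule application]
L14: Holding amber-clearance and blue-key grants green-badge (A10). Holding blue-key grants T30 (A8). Holding amber-clearance, T30, and green-badge grants amber-token (A4). Holding green-badge and amber-token grants K40 (A2). Holding K40 and amber-clearance grants T38 (A6). Holding T38 and green-badge grants L14 (A1). [6 rule applications]
green-badge needs fewer.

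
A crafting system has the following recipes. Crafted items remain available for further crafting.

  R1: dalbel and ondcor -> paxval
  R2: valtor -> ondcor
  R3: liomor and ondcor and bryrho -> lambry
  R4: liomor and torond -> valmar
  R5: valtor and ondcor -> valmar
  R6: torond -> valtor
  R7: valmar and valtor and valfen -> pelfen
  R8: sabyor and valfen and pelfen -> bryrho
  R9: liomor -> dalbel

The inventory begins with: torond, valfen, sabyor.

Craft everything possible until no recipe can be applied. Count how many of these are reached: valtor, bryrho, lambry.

torond -> valtor (R6).
Using R2, valtor makes ondcor.
Using R5, valtor and ondcor make valmar.
Using R7, valmar, valtor, and valfen make pelfen.
Using R8, sabyor, valfen, and pelfen make bryrho.
valtor: reached.
bryrho: reached.
lambry would need liomor, ondcor, and bryrho (R3), but liomor is never obtained.
Reached: valtor and bryrho — 2 of the 3.

2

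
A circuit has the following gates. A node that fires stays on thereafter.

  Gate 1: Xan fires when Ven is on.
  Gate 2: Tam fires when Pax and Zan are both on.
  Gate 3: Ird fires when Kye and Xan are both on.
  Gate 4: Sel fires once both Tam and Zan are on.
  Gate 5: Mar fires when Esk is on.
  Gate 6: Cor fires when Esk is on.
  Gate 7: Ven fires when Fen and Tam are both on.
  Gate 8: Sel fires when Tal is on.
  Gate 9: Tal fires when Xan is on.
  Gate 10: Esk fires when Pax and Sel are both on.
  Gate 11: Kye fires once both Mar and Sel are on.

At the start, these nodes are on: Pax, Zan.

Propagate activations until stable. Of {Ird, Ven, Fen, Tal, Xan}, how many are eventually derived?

0

Ird would need Kye and Xan (Gate 3), but Xan never turns on.
Ven would need Fen and Tam (Gate 7), but Fen never turns on.
No rule produces Fen, and it is not given.
Tal would need Xan (Gate 9), but Xan never turns on.
Xan would need Ven (Gate 1), but Ven never turns on.
None of the 5 are reached.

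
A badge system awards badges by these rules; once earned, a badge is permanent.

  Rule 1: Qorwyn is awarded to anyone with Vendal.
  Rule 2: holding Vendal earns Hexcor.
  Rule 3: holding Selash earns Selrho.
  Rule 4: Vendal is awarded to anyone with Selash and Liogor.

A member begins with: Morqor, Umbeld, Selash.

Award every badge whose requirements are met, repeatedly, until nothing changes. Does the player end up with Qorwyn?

Qorwyn would need Vendal (Rule 1), but Vendal is never earned.

No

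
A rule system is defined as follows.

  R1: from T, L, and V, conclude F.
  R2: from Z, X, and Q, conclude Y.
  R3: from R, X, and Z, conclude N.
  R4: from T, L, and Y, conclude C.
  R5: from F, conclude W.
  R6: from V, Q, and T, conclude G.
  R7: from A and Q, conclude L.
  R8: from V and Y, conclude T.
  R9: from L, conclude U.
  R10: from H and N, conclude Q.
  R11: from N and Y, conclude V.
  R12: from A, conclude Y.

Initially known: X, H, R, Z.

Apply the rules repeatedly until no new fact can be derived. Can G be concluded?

R, X, and Z hold, so N follows (R3).
From H and N, R10 gives Q.
From Z, X, and Q, R2 gives Y.
From N and Y, R11 gives V.
V and Y hold, so T follows (R8).
V, Q, and T hold, so G follows (R6).

Yes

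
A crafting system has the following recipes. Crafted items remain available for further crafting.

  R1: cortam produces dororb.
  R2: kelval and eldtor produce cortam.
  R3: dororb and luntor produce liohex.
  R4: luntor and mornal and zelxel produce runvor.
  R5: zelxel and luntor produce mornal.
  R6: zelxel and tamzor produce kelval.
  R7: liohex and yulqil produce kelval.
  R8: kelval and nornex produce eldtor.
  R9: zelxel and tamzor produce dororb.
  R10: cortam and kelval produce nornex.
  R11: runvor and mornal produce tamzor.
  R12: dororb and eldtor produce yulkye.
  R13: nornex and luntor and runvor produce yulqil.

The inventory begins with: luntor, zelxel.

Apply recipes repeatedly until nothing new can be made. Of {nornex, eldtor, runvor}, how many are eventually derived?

1

zelxel and luntor → mornal (R5).
luntor and mornal and zelxel → runvor (R4).
nornex would need cortam and kelval (R10), but cortam is never obtained.
eldtor would need kelval and nornex (R8), but nornex is never obtained.
runvor: reached.
Reached: runvor — 1 of the 3.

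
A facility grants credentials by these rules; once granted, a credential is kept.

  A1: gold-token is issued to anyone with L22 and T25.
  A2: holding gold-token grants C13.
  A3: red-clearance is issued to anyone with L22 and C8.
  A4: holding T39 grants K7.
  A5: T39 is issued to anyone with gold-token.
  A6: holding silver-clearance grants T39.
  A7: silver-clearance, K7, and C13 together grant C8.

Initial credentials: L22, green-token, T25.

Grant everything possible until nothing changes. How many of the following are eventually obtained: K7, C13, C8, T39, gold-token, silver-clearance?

Holding L22 and T25 grants gold-token (A1).
Holding gold-token grants C13 (A2).
Holding gold-token grants T39 (A5).
Holding T39 grants K7 (A4).
K7: reached.
C13: reached.
C8 would need silver-clearance, K7, and C13 (A7), but silver-clearance is never granted.
T39: reached.
gold-token: reached.
No rule produces silver-clearance, and it is not given.
Reached: K7, C13, T39, and gold-token — 4 of the 6.

4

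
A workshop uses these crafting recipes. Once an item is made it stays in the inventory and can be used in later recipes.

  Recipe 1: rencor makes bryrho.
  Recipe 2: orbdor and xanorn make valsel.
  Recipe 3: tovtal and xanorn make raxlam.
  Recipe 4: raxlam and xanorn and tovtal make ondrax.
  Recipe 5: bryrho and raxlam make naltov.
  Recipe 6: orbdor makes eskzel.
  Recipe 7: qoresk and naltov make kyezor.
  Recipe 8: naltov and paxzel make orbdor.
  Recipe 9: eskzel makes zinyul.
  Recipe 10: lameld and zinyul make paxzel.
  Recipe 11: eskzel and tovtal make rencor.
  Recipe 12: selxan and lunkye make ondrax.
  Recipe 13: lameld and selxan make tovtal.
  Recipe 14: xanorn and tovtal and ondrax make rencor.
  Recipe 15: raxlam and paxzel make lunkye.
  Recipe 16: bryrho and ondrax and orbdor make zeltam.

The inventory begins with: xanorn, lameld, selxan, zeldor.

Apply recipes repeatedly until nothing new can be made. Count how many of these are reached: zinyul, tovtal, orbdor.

lameld and selxan → tovtal (Recipe 13).
zinyul would need eskzel (Recipe 9), but eskzel is never obtained.
tovtal: reached.
orbdor would need naltov and paxzel (Recipe 8), but paxzel is never obtained.
Reached: tovtal — 1 of the 3.

1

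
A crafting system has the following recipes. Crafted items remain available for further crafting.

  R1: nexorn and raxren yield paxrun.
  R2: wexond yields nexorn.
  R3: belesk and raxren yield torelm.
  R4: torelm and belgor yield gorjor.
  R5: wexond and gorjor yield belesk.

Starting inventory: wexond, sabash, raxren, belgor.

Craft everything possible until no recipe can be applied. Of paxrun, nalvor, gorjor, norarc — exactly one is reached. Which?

paxrun

Using R2, wexond makes nexorn.
nexorn and raxren → paxrun (R1).
No rule produces norarc, and it is not given. gorjor would need torelm and belgor (R4), but torelm is never obtained. No rule produces nalvor, and it is not given.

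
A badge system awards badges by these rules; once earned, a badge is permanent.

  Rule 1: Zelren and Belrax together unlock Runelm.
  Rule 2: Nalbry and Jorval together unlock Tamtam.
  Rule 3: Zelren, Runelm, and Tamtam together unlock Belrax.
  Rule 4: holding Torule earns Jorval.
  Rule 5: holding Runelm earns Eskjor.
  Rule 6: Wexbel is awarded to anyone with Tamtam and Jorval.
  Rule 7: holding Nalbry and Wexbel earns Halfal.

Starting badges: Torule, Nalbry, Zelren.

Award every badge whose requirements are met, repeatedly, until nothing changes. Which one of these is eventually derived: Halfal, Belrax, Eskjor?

Halfal

With Torule, Jorval is earned (Rule 4).
With Nalbry and Jorval, Tamtam is earned (Rule 2).
With Tamtam and Jorval, Wexbel is earned (Rule 6).
With Nalbry and Wexbel, Halfal is earned (Rule 7).
Belrax would need Zelren, Runelm, and Tamtam (Rule 3), but Runelm is never earned. Eskjor would need Runelm (Rule 5), but Runelm is never earned.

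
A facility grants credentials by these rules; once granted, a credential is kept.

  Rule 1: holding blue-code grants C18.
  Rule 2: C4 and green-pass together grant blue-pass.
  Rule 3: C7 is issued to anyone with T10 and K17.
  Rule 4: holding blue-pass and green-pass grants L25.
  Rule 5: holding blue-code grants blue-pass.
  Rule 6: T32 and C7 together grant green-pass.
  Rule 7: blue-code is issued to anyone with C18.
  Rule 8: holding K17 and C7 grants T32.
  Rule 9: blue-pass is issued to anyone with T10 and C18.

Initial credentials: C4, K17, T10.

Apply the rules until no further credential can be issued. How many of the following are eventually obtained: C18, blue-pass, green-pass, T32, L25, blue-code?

4

Holding T10 and K17 grants C7 (Rule 3).
Holding K17 and C7 grants T32 (Rule 8).
Holding T32 and C7 grants green-pass (Rule 6).
Holding C4 and green-pass grants blue-pass (Rule 2).
Holding blue-pass and green-pass grants L25 (Rule 4).
C18 would need blue-code (Rule 1), but blue-code is never granted.
blue-pass: reached.
green-pass: reached.
T32: reached.
L25: reached.
blue-code would need C18 (Rule 7), but C18 is never granted.
Reached: blue-pass, green-pass, T32, and L25 — 4 of the 6.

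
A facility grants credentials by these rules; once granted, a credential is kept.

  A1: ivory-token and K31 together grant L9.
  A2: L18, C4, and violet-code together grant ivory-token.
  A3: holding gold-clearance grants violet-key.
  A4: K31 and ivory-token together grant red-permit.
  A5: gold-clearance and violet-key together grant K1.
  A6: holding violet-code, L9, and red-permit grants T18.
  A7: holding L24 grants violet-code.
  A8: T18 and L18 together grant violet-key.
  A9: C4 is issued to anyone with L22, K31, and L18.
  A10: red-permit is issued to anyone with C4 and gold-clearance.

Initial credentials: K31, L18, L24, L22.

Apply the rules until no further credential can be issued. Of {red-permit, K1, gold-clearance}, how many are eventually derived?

Holding L22, K31, and L18 grants C4 (A9).
Holding L24 grants violet-code (A7).
Holding L18, C4, and violet-code grants ivory-token (A2).
Holding K31 and ivory-token grants red-permit (A4).
red-permit: reached.
K1 would need gold-clearance and violet-key (A5), but gold-clearance is never granted.
No rule produces gold-clearance, and it is not given.
Reached: red-permit — 1 of the 3.

1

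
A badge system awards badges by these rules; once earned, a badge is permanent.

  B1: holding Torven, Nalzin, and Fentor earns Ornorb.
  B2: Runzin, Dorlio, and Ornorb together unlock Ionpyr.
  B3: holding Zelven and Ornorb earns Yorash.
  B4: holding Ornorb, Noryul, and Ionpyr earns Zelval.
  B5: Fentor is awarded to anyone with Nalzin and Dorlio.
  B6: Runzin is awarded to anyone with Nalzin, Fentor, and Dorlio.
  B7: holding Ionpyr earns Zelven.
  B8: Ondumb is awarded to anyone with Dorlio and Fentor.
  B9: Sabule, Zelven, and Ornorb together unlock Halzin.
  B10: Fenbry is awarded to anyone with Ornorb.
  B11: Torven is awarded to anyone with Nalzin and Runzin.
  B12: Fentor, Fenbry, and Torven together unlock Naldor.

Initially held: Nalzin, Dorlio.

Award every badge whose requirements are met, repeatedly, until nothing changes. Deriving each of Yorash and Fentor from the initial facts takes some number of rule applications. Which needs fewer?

Fentor: With Nalzin and Dorlio, Fentor is earned (B5). [1 rule application]
Yorash: With Nalzin and Dorlio, Fentor is earned (B5). With Nalzin, Fentor, and Dorlio, Runzin is earned (B6). With Nalzin and Runzin, Torven is earned (B11). With Torven, Nalzin, and Fentor, Ornorb is earned (B1). With Runzin, Dorlio, and Ornorb, Ionpyr is earned (B2). With Ionpyr, Zelven is earned (B7). With Zelven and Ornorb, Yorash is earned (B3). [7 rule applications]
Fentor needs fewer.

Fentor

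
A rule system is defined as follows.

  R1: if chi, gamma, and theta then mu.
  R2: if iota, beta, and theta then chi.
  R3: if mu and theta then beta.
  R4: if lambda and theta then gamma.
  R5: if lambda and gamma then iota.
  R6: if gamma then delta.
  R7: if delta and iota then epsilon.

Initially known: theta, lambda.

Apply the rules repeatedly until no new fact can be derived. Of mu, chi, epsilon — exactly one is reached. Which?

epsilon

From lambda and theta, R4 gives gamma.
From lambda and gamma, R5 gives iota.
From gamma, R6 gives delta.
delta and iota hold, so epsilon follows (R7).
mu would need chi, gamma, and theta (R1), but chi is never established. chi would need iota, beta, and theta (R2), but beta is never established.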